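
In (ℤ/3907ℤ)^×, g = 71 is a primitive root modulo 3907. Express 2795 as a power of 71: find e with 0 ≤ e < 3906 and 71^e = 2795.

142

Baby-step giant-step with m = ceil(sqrt(3906)) = 63.
Baby table (71^j mod 3907 for j=0..62):
  0:1  1:71  2:1134  3:2374  4:553  5:193  6:1982  7:70
  8:1063  9:1240  10:2086  11:3547  12:1789  13:1995  14:993  15:177
  16:846  17:1461  18:2149  19:206  20:2905  21:3091  22:669  23:615
  24:688  25:1964  26:2699  27:186  28:1485  29:3853  30:73  31:1276
  32:735  33:1394  34:1299  35:2368  36:127  37:1203  38:3366  39:659
  40:3812  41:1069  42:1666  43:1076  44:2163  45:1200  46:3153  47:1164
  48:597  49:3317  50:1087  51:2944  52:1953  53:1918  54:3340  55:2720
  56:1677  57:1857  58:2916  59:3872  60:1422  61:3287  62:2864
Giant step factor: 71^(-63) ≡ 369 (mod 3907).
Scan 2795·369^i mod 3907 for i = 0, 1, …:
  i=0: 2795   i=1: 3814   i=2: 846
Match at i=2, j=16: e = 2·63 + 16 = 142.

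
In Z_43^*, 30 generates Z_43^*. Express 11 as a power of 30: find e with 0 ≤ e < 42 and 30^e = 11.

18

Successive powers of 30 modulo 43:
  30^0=1  30^1=30  30^2=40  30^3=39  30^4=9  30^5=12
  30^6=16  30^7=7  30^8=38  30^9=22  30^10=15  30^11=20
  30^12=41  30^13=26  30^14=6  30^15=8  30^16=25  30^17=19
  30^18=11
So 30^18 ≡ 11 (mod 43), giving e = 18.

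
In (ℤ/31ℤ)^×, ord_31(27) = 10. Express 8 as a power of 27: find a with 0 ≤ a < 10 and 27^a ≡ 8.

4

Successive powers of 27 modulo 31:
  27^0=1  27^1=27  27^2=16  27^3=29  27^4=8
So 27^4 ≡ 8 (mod 31), giving a = 4.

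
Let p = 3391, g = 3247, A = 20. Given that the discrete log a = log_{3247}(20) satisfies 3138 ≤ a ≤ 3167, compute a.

Compute 3247^3138 mod 3391 = 548, then multiply by 3247 repeatedly:
  3247^3138=548  3247^3139=2472  3247^3140=87  3247^3141=1036  3247^3142=20
Found 20 at exponent 3142.

3142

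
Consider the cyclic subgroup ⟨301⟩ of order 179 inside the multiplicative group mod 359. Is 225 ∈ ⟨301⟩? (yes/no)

yes

225 ∈ ⟨301⟩ iff 225^179 ≡ 1 (mod 359), since |⟨301⟩| = 179.
225^179 mod 359 = 1.
Since 1 = 1, 225 lies in the subgroup.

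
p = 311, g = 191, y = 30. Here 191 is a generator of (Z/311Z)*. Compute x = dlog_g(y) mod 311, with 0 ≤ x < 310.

22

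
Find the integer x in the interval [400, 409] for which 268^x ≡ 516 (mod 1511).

407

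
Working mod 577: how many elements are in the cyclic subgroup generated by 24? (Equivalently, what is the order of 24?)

The order of 24 must divide p − 1 = 576 = 2^6 · 3^2.
Divisors: 1, 2, 3, 4, 6, 8, 9, 12, 16, 18, 24, 32, 36, 48, 64, 72, 96, 144, 192, 288, 576.
Check each in increasing order: 24^1 ≡ 24;  24^2 ≡ 576;  24^3 ≡ 553;  24^4 ≡ 1.
Smallest exponent giving 1 is 4.

4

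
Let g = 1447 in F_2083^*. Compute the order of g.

The order of 1447 must divide p − 1 = 2082 = 2 · 3 · 347.
Divisors: 1, 2, 3, 6, 347, 694, 1041, 2082.
Check each in increasing order: 1447^1 ≡ 1447;  1447^2 ≡ 394;  1447^3 ≡ 1459;  1447^6 ≡ 1938;  1447^347 ≡ 449;  1447^694 ≡ 1633;  1447^1041 ≡ 1.
Smallest exponent giving 1 is 1041.

1041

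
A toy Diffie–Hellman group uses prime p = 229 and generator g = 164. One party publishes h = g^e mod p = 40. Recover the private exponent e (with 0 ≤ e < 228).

49

Baby-step giant-step with m = ceil(sqrt(228)) = 16.
Baby table (164^j mod 229 for j=0..15):
  0:1  1:164  2:103  3:175  4:75  5:163  6:168  7:72
  8:129  9:88  10:5  11:133  12:57  13:188  14:146  15:128
Giant step factor: 164^(-16) ≡ 3 (mod 229).
Scan 40·3^i mod 229 for i = 0, 1, …:
  i=0: 40   i=1: 120   i=2: 131   i=3: 164
Match at i=3, j=1: e = 3·16 + 1 = 49.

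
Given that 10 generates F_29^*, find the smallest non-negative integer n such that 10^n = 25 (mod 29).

Successive powers of 10 modulo 29:
  10^0=1  10^1=10  10^2=13  10^3=14  10^4=24  10^5=8
  10^6=22  10^7=17  10^8=25
So 10^8 ≡ 25 (mod 29), giving n = 8.

8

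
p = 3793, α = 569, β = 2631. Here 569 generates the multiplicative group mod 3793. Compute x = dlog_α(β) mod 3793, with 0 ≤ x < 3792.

Baby-step giant-step with m = ceil(sqrt(3792)) = 62.
Baby table (569^j mod 3793 for j=0..61):
  0:1  1:569  2:1356  3:1585  4:2924  5:2422  6:1259  7:3287
  8:354  9:397  10:2106  11:3519  12:3400  13:170  14:1905  15:2940
  16:147  17:197  18:2096  19:1622  20:1219  21:3285  22:3009  23:1478
  24:2729  25:1464  26:2349  27:1445  28:2917  29:2232  30:3146  31:3571
  32:2644  33:2408  34:879  35:3268  36:922  37:1184  38:2335  39:1065
  40:2898  41:2800  42:140  43:7  44:190  45:1906  46:3509  47:1503
  48:1782  49:1227  50:251  51:2478  52:2779  53:3363  54:1875  55:1042
  56:1190  57:1956  58:1615  59:1029  60:1379  61:3293
Giant step factor: 569^(-62) ≡ 1062 (mod 3793).
Scan 2631·1062^i mod 3793 for i = 0, 1, …:
  i=0: 2631   i=1: 2474   i=2: 2632   i=3: 3536
  i=4: 162   i=5: 1359   i=6: 1918   i=7: 75
  i=8: 3790   i=9: 607     …   i=36: 2935
  i=37: 2917
Match at i=37, j=28: x = 37·62 + 28 = 2322.

2322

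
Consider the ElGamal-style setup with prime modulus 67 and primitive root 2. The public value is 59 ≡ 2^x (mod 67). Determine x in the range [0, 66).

36

Baby-step giant-step with m = ceil(sqrt(66)) = 9.
Baby table (2^j mod 67 for j=0..8):
  0:1  1:2  2:4  3:8  4:16  5:32  6:64  7:61
  8:55
Giant step factor: 2^(-9) ≡ 53 (mod 67).
Scan 59·53^i mod 67 for i = 0, 1, …:
  i=0: 59   i=1: 45   i=2: 40   i=3: 43
  i=4: 1
Match at i=4, j=0: x = 4·9 + 0 = 36.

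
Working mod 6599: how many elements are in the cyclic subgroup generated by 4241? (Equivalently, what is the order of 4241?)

The order of 4241 must divide p − 1 = 6598 = 2 · 3299.
Divisors: 1, 2, 3299, 6598.
Check each in increasing order: 4241^1 ≡ 4241;  4241^2 ≡ 3806;  4241^3299 ≡ 1.
Smallest exponent giving 1 is 3299.

3299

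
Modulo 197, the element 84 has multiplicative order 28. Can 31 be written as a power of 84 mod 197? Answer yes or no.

31 ∈ ⟨84⟩ iff 31^28 ≡ 1 (mod 197), since |⟨84⟩| = 28.
31^28 mod 197 = 104.
Since 104 ≠ 1, 31 does not lie in the subgroup.

no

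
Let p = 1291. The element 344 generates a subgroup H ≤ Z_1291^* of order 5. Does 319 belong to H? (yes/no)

⟨344⟩ has order 5; its elements mod 1291 are {1, 319, 344, 855, 1063}.
319 is in this set.

yes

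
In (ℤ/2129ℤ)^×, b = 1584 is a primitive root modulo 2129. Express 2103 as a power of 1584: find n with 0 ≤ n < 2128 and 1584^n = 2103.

Baby-step giant-step with m = ceil(sqrt(2128)) = 47.
Baby table (1584^j mod 2129 for j=0..46):
  0:1  1:1584  2:1094  3:2019  4:338  5:1013  6:1455  7:1142
  8:1407  9:1754  10:2120  11:647  12:799  13:990  14:1216  15:1528
  16:1808  17:367  18:111  19:1246  20:81  21:564  22:1325  23:1735
  24:1830  25:1151  26:760  27:955  28:1130  29:1560  30:1400  31:1311
  32:849  33:1417  34:562  35:286  36:1676  37:2050  38:475  39:863
  40:174  41:975  42:875  43:21  44:1329  45:1684  46:1948
Giant step factor: 1584^(-47) ≡ 533 (mod 2129).
Scan 2103·533^i mod 2129 for i = 0, 1, …:
  i=0: 2103   i=1: 1045   i=2: 1316   i=3: 987
  i=4: 208   i=5: 156   i=6: 117   i=7: 620
  i=8: 465   i=9: 881     …   i=24: 1314
  i=25: 2050
Match at i=25, j=37: n = 25·47 + 37 = 1212.

1212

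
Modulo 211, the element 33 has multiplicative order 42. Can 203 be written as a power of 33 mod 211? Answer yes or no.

203 ∈ ⟨33⟩ iff 203^42 ≡ 1 (mod 211), since |⟨33⟩| = 42.
203^42 mod 211 = 188.
Since 188 ≠ 1, 203 does not lie in the subgroup.

no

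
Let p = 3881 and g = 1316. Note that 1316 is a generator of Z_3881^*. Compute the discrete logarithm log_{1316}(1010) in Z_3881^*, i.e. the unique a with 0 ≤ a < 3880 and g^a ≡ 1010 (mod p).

3798

Baby-step giant-step with m = ceil(sqrt(3880)) = 63.
Baby table (1316^j mod 3881 for j=0..62):
  0:1  1:1316  2:930  3:1365  4:3318  5:363  6:345  7:3824
  8:2608  9:1324  10:3696  11:1043  12:2595  13:3621  14:3249  15:2703
  16:2152  17:2783  18:2645  19:3444  20:3177  21:1095  22:1169  23:1528
  24:490  25:594  26:1623  27:1318  28:3562  29:3225  30:2167  31:3118
  32:1071  33:633  34:2494  35:2659  36:2463  37:673  38:800  39:1049
  40:2729  41:1439  42:3677  43:3206  44:449  45:972  46:2303  47:3568
  48:3359  49:3866  50:3546  51:1574  52:2811  53:683  54:2317  55:2587
  56:855  57:3571  58:3426  59:2775  60:3760  61:3766  62:19
Giant step factor: 1316^(-63) ≡ 1064 (mod 3881).
Scan 1010·1064^i mod 3881 for i = 0, 1, …:
  i=0: 1010   i=1: 3484   i=2: 621   i=3: 974
  i=4: 109   i=5: 3427   i=6: 2069   i=7: 889
  i=8: 2813   i=9: 781     …   i=59: 3340
  i=60: 2645
Match at i=60, j=18: a = 60·63 + 18 = 3798.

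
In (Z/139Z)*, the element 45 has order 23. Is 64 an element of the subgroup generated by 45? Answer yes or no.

yes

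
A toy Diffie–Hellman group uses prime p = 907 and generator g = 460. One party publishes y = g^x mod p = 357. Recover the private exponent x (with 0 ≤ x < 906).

Baby-step giant-step with m = ceil(sqrt(906)) = 31.
Baby table (460^j mod 907 for j=0..30):
  0:1  1:460  2:269  3:388  4:708  5:67  6:889  7:790
  8:600  9:272  10:861  11:608  12:324  13:292  14:84  15:546
  16:828  17:847  18:517  19:186  20:302  21:149  22:515  23:173
  24:671  25:280  26:6  27:39  28:707  29:514  30:620
Giant step factor: 460^(-31) ≡ 634 (mod 907).
Scan 357·634^i mod 907 for i = 0, 1, …:
  i=0: 357   i=1: 495   i=2: 8   i=3: 537
  i=4: 333   i=5: 698   i=6: 823   i=7: 257
  i=8: 585   i=9: 834     …   i=20: 205
  i=21: 269
Match at i=21, j=2: x = 21·31 + 2 = 653.

653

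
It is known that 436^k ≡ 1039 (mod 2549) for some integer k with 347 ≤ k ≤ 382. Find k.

Compute 436^347 mod 2549 = 806, then multiply by 436 repeatedly:
  436^347=806  436^348=2203  436^349=2084  436^350=1180  436^351=2131
  436^352=1280  436^353=2398  436^354=438  436^355=2342  436^356=1512
  436^357=1590  436^358=2461  436^359=2416  436^360=639  436^361=763
  436^362=1298  436^363=50  436^364=1408  436^365=2128  436^366=2521
  436^367=537  436^368=2173  436^369=1749  436^370=413  436^371=1638
  436^372=448  436^373=1604  436^374=918  436^375=55  436^376=1039
Found 1039 at exponent 376.

376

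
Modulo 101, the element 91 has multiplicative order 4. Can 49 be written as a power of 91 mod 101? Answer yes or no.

no

49 ∈ ⟨91⟩ iff 49^4 ≡ 1 (mod 101), since |⟨91⟩| = 4.
49^4 mod 101 = 24.
Since 24 ≠ 1, 49 does not lie in the subgroup.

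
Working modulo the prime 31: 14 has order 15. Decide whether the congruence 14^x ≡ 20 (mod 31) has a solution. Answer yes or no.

⟨14⟩ has order 15; its elements mod 31 are {1, 2, 4, 5, 7, 8, 9, 10, 14, 16, 18, 19, 20, 25, 28}.
20 is in this set.

yes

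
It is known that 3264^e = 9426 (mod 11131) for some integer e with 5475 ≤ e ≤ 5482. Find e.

5480

Compute 3264^5475 mod 11131 = 8663, then multiply by 3264 repeatedly:
  3264^5475=8663  3264^5476=3292  3264^5477=3673  3264^5478=585  3264^5479=6039
  3264^5480=9426
Found 9426 at exponent 5480.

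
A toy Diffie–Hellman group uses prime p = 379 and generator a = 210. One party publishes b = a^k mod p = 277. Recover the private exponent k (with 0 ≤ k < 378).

Baby-step giant-step with m = ceil(sqrt(378)) = 20.
Baby table (210^j mod 379 for j=0..19):
  0:1  1:210  2:136  3:135  4:304  5:168  6:33  7:108
  8:319  9:286  10:178  11:238  12:331  13:153  14:294  15:342
  16:189  17:274  18:311  19:122
Giant step factor: 210^(-20) ≡ 187 (mod 379).
Scan 277·187^i mod 379 for i = 0, 1, …:
  i=0: 277   i=1: 255   i=2: 310   i=3: 362
  i=4: 232   i=5: 178
Match at i=5, j=10: k = 5·20 + 10 = 110.

110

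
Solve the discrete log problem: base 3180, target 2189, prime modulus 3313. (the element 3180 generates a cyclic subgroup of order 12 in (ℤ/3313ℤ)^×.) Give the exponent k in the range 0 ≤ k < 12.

8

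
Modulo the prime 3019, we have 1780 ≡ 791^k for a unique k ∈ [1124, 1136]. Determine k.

1127

Compute 791^1124 mod 3019 = 1909, then multiply by 791 repeatedly:
  791^1124=1909  791^1125=519  791^1126=2964  791^1127=1780
Found 1780 at exponent 1127.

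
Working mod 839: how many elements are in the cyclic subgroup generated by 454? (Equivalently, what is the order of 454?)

419

The order of 454 must divide p − 1 = 838 = 2 · 419.
Divisors: 1, 2, 419, 838.
Check each in increasing order: 454^1 ≡ 454;  454^2 ≡ 561;  454^419 ≡ 1.
Smallest exponent giving 1 is 419.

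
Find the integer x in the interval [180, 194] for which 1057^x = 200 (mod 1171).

193

Compute 1057^180 mod 1171 = 883, then multiply by 1057 repeatedly:
  1057^180=883  1057^181=44  1057^182=839  1057^183=376  1057^184=463
  1057^185=1084  1057^186=550  1057^187=534  1057^188=16  1057^189=518
  1057^190=669  1057^191=1020  1057^192=820  1057^193=200
Found 200 at exponent 193.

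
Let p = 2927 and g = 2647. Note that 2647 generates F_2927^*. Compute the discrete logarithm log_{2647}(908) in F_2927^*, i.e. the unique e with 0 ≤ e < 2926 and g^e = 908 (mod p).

1179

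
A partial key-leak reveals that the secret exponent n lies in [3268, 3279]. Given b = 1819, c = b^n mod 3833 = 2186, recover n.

Compute 1819^3268 mod 3833 = 1455, then multiply by 1819 repeatedly:
  1819^3268=1455  1819^3269=1875  1819^3270=3088  1819^3271=1727  1819^3272=2186
Found 2186 at exponent 3272.

3272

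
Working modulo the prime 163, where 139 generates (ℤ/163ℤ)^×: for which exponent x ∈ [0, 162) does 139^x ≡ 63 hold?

19

Successive powers of 139 modulo 163:
  139^0=1  139^1=139  139^2=87  139^3=31  139^4=71  139^5=89
  139^6=146  139^7=82  139^8=151  139^9=125  139^10=97  139^11=117
  139^12=126  139^13=73  139^14=41  139^15=157  139^16=144  139^17=130
  139^18=140  139^19=63
So 139^19 ≡ 63 (mod 163), giving x = 19.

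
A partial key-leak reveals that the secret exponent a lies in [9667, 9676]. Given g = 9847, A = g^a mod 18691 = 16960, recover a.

Compute 9847^9667 mod 18691 = 1293, then multiply by 9847 repeatedly:
  9847^9667=1293  9847^9668=3600  9847^9669=11064  9847^9670=16060  9847^9671=16960
Found 16960 at exponent 9671.

9671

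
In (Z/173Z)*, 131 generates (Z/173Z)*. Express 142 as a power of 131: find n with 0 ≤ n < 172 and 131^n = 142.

Baby-step giant-step with m = ceil(sqrt(172)) = 14.
Baby table (131^j mod 173 for j=0..13):
  0:1  1:131  2:34  3:129  4:118  5:61  6:33  7:171
  8:84  9:105  10:88  11:110  12:51  13:107
Giant step factor: 131^(-14) ≡ 130 (mod 173).
Scan 142·130^i mod 173 for i = 0, 1, …:
  i=0: 142   i=1: 122   i=2: 117   i=3: 159
  i=4: 83   i=5: 64   i=6: 16   i=7: 4
  i=8: 1
Match at i=8, j=0: n = 8·14 + 0 = 112.

112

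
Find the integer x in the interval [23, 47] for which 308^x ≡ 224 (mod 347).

46

Compute 308^23 mod 347 = 76, then multiply by 308 repeatedly:
  308^23=76  308^24=159  308^25=45  308^26=327  308^27=86
  308^28=116  308^29=334  308^30=160  308^31=6  308^32=113
  308^33=104  308^34=108  308^35=299  308^36=137  308^37=209
  308^38=177  308^39=37  308^40=292  308^41=63  308^42=319
  308^43=51  308^44=93  308^45=190  308^46=224
Found 224 at exponent 46.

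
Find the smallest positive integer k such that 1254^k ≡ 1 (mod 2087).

298

The order of 1254 must divide p − 1 = 2086 = 2 · 7 · 149.
Divisors: 1, 2, 7, 14, 149, 298, 1043, 2086.
Check each in increasing order: 1254^1 ≡ 1254;  1254^2 ≡ 1005;  1254^7 ≡ 117;  1254^14 ≡ 1167;  1254^149 ≡ 2086;  1254^298 ≡ 1.
Smallest exponent giving 1 is 298.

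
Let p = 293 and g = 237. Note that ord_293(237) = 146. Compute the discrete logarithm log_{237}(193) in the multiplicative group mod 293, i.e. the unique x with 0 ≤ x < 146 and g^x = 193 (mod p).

Baby-step giant-step with m = ceil(sqrt(146)) = 13.
Baby table (237^j mod 293 for j=0..12):
  0:1  1:237  2:206  3:184  4:244  5:107  6:161  7:67
  8:57  9:31  10:22  11:233  12:137
Giant step factor: 237^(-13) ≡ 255 (mod 293).
Scan 193·255^i mod 293 for i = 0, 1, …:
  i=0: 193   i=1: 284   i=2: 49   i=3: 189
  i=4: 143   i=5: 133   i=6: 220   i=7: 137
Match at i=7, j=12: x = 7·13 + 12 = 103.

103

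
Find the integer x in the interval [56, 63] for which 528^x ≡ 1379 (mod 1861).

Compute 528^56 mod 1861 = 1275, then multiply by 528 repeatedly:
  528^56=1275  528^57=1379
Found 1379 at exponent 57.

57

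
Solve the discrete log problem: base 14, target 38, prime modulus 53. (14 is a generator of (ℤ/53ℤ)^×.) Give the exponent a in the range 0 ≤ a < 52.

6

Successive powers of 14 modulo 53:
  14^0=1  14^1=14  14^2=37  14^3=41  14^4=44  14^5=33
  14^6=38
So 14^6 ≡ 38 (mod 53), giving a = 6.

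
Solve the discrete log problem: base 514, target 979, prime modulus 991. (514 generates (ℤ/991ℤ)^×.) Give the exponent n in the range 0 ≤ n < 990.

574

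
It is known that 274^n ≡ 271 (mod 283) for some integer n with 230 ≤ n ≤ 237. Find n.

Compute 274^230 mod 283 = 271, then multiply by 274 repeatedly:
  274^230=271
Found 271 at exponent 230.

230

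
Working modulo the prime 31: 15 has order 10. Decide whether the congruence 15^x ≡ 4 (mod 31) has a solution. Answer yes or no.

yes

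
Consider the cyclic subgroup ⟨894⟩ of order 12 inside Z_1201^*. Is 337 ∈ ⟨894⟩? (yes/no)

⟨894⟩ has order 12; its elements mod 1201 are {1, 49, 307, 356, 570, 571, 630, 631, 845, 894, 1152, 1200}.
337 is not in this set.

no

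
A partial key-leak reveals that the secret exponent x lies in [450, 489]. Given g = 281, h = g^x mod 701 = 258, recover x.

Compute 281^450 mod 701 = 682, then multiply by 281 repeatedly:
  281^450=682  281^451=269  281^452=582  281^453=209  281^454=546
  281^455=608  281^456=505  281^457=303  281^458=322  281^459=53
  281^460=172  281^461=664  281^462=118  281^463=211  281^464=407
  281^465=104  281^466=483  281^467=430  281^468=258
Found 258 at exponent 468.

468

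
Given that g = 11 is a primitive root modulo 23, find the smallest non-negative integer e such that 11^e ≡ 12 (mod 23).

Successive powers of 11 modulo 23:
  11^0=1  11^1=11  11^2=6  11^3=20  11^4=13  11^5=5
  11^6=9  11^7=7  11^8=8  11^9=19  11^10=2  11^11=22
  11^12=12
So 11^12 ≡ 12 (mod 23), giving e = 12.

12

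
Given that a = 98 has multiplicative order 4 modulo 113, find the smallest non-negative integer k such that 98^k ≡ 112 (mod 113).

2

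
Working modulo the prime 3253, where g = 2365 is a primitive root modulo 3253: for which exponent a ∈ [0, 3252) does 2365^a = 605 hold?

Baby-step giant-step with m = ceil(sqrt(3252)) = 58.
Baby table (2365^j mod 3253 for j=0..57):
  0:1  1:2365  2:1318  3:696  4:22  5:3235  6:2972  7:2300
  8:484  9:2857  10:324  11:1805  12:889  13:1047  14:622  15:674
  16:40  17:263  18:672  19:1816  20:880  21:2533  22:1772  23:916
  24:3095  25:425  26:3201  27:634  28:3030  29:2844  30:2109  31:936
  32:1600  33:761  34:856  35:1074  36:2670  37:477  38:2567  39:857
  40:186  41:735  42:1173  43:2589  44:839  45:3158  46:3035  47:1657
  48:2193  49:1163  50:1710  51:671  52:2704  53:2815  54:1837  55:1750
  56:934  57:123
Giant step factor: 2365^(-58) ≡ 3109 (mod 3253).
Scan 605·3109^i mod 3253 for i = 0, 1, …:
  i=0: 605   i=1: 711   i=2: 1712   i=3: 700
  i=4: 43   i=5: 314   i=6: 326   i=7: 1851
  i=8: 202   i=9: 189     …   i=38: 3110
  i=39: 1074
Match at i=39, j=35: a = 39·58 + 35 = 2297.

2297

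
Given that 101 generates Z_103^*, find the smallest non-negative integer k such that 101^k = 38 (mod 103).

26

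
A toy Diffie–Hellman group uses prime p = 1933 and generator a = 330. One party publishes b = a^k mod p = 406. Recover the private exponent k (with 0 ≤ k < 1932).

Baby-step giant-step with m = ceil(sqrt(1932)) = 44.
Baby table (330^j mod 1933 for j=0..43):
  0:1  1:330  2:652  3:597  4:1777  5:711  6:737  7:1585
  8:1140  9:1198  10:1008  11:164  12:1929  13:613  14:1258  15:1478
  16:624  17:1022  18:918  19:1392  20:1239  21:1007  22:1767  23:1277
  24:16  25:1414  26:767  27:1820  28:1370  29:1711  30:194  31:231
  32:843  33:1771  34:664  35:691  36:1869  37:143  38:798  39:452
  40:319  41:888  42:1157  43:1009
Giant step factor: 330^(-44) ≡ 90 (mod 1933).
Scan 406·90^i mod 1933 for i = 0, 1, …:
  i=0: 406   i=1: 1746   i=2: 567   i=3: 772
  i=4: 1825   i=5: 1878   i=6: 849   i=7: 1023
  i=8: 1219   i=9: 1462     …   i=39: 1170
  i=40: 918
Match at i=40, j=18: k = 40·44 + 18 = 1778.

1778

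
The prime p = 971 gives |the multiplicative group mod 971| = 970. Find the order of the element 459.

The order of 459 must divide p − 1 = 970 = 2 · 5 · 97.
Divisors: 1, 2, 5, 10, 97, 194, 485, 970.
Check each in increasing order: 459^1 ≡ 459;  459^2 ≡ 945;  459^5 ≡ 535;  459^10 ≡ 751;  459^97 ≡ 1.
Smallest exponent giving 1 is 97.

97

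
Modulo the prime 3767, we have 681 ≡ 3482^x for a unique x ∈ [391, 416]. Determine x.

412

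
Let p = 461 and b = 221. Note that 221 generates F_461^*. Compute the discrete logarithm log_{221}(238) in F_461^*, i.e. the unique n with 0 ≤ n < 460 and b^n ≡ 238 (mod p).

286

Baby-step giant-step with m = ceil(sqrt(460)) = 22.
Baby table (221^j mod 461 for j=0..21):
  0:1  1:221  2:436  3:7  4:164  5:286  6:49  7:226
  8:158  9:343  10:199  11:184  12:96  13:10  14:366  15:211
  16:70  17:257  18:94  19:29  20:416  21:197
Giant step factor: 221^(-22) ≡ 352 (mod 461).
Scan 238·352^i mod 461 for i = 0, 1, …:
  i=0: 238   i=1: 335   i=2: 365   i=3: 322
  i=4: 399   i=5: 304   i=6: 56   i=7: 350
  i=8: 113   i=9: 130   i=10: 121   i=11: 180
  i=12: 203   i=13: 1
Match at i=13, j=0: n = 13·22 + 0 = 286.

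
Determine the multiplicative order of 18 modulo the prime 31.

The order of 18 must divide p − 1 = 30 = 2 · 3 · 5.
Divisors: 1, 2, 3, 5, 6, 10, 15, 30.
Check each in increasing order: 18^1 ≡ 18;  18^2 ≡ 14;  18^3 ≡ 4;  18^5 ≡ 25;  18^6 ≡ 16;  18^10 ≡ 5;  18^15 ≡ 1.
Smallest exponent giving 1 is 15.

15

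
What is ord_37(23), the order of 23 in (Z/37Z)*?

The order of 23 must divide p − 1 = 36 = 2^2 · 3^2.
Divisors: 1, 2, 3, 4, 6, 9, 12, 18, 36.
Check each in increasing order: 23^1 ≡ 23;  23^2 ≡ 11;  23^3 ≡ 31;  23^4 ≡ 10;  23^6 ≡ 36;  23^9 ≡ 6;  23^12 ≡ 1.
Smallest exponent giving 1 is 12.

12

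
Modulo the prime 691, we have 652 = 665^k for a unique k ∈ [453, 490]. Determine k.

471

Compute 665^453 mod 691 = 135, then multiply by 665 repeatedly:
  665^453=135  665^454=636  665^455=48  665^456=134  665^457=662
  665^458=63  665^459=435  665^460=437  665^461=385  665^462=355
  665^463=444  665^464=203  665^465=250  665^466=410  665^467=396
  665^468=69  665^469=279  665^470=347  665^471=652
Found 652 at exponent 471.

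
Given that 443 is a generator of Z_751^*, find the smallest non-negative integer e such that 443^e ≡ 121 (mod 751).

160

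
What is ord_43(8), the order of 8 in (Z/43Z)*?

14

The order of 8 must divide p − 1 = 42 = 2 · 3 · 7.
Divisors: 1, 2, 3, 6, 7, 14, 21, 42.
Check each in increasing order: 8^1 ≡ 8;  8^2 ≡ 21;  8^3 ≡ 39;  8^6 ≡ 16;  8^7 ≡ 42;  8^14 ≡ 1.
Smallest exponent giving 1 is 14.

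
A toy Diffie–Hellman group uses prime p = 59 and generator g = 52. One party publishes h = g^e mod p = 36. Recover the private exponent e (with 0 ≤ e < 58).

54

Baby-step giant-step with m = ceil(sqrt(58)) = 8.
Baby table (52^j mod 59 for j=0..7):
  0:1  1:52  2:49  3:11  4:41  5:8  6:3  7:38
Giant step factor: 52^(-8) ≡ 57 (mod 59).
Scan 36·57^i mod 59 for i = 0, 1, …:
  i=0: 36   i=1: 46   i=2: 26   i=3: 7
  i=4: 45   i=5: 28   i=6: 3
Match at i=6, j=6: e = 6·8 + 6 = 54.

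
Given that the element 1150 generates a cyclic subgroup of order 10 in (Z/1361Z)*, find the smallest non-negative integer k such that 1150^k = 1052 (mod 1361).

Successive powers of 1150 modulo 1361:
  1150^0=1  1150^1=1150  1150^2=969  1150^3=1052
So 1150^3 ≡ 1052 (mod 1361), giving k = 3.

3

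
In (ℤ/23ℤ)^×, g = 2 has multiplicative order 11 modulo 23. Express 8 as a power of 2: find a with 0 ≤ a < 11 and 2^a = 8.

3

Successive powers of 2 modulo 23:
  2^0=1  2^1=2  2^2=4  2^3=8
So 2^3 ≡ 8 (mod 23), giving a = 3.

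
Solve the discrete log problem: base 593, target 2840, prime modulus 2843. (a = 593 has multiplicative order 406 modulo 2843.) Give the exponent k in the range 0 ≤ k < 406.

31

Baby-step giant-step with m = ceil(sqrt(406)) = 21.
Baby table (593^j mod 2843 for j=0..20):
  0:1  1:593  2:1960  3:2336  4:707  5:1330  6:1179  7:2612
  8:2324  9:2120  10:554  11:1577  12:2657  13:579  14:2187  15:483
  16:2119  17:2804  18:2460  19:321  20:2715
Giant step factor: 593^(-21) ≡ 763 (mod 2843).
Scan 2840·763^i mod 2843 for i = 0, 1, …:
  i=0: 2840   i=1: 554
Match at i=1, j=10: k = 1·21 + 10 = 31.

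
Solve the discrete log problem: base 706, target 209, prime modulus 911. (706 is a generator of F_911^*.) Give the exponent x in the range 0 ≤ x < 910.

Baby-step giant-step with m = ceil(sqrt(910)) = 31.
Baby table (706^j mod 911 for j=0..30):
  0:1  1:706  2:119  3:202  4:496  5:352  6:720  7:893
  8:46  9:591  10:8  11:182  12:41  13:705  14:324  15:83
  16:294  17:767  18:368  19:173  20:64  21:545  22:328  23:174
  24:770  25:664  26:530  27:670  28:211  29:473  30:512
Giant step factor: 706^(-31) ≡ 612 (mod 911).
Scan 209·612^i mod 911 for i = 0, 1, …:
  i=0: 209   i=1: 368
Match at i=1, j=18: x = 1·31 + 18 = 49.

49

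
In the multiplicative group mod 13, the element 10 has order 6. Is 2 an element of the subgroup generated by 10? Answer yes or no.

no

⟨10⟩ has order 6; its elements mod 13 are {1, 3, 4, 9, 10, 12}.
2 is not in this set.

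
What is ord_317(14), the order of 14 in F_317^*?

316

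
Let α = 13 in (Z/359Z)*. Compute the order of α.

358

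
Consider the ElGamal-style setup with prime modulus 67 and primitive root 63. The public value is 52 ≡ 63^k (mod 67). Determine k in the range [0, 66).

Successive powers of 63 modulo 67:
  63^0=1  63^1=63  63^2=16  63^3=3  63^4=55  63^5=48
  63^6=9  63^7=31  63^8=10  63^9=27  63^10=26  63^11=30
  63^12=14  63^13=11  63^14=23  63^15=42  63^16=33  63^17=2
  63^18=59  63^19=32  63^20=6  63^21=43  63^22=29  63^23=18
  63^24=62  63^25=20  63^26=54  63^27=52
So 63^27 ≡ 52 (mod 67), giving k = 27.

27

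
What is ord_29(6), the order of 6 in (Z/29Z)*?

14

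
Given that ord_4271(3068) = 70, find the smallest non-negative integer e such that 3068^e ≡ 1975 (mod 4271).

Baby-step giant-step with m = ceil(sqrt(70)) = 9.
Baby table (3068^j mod 4271 for j=0..8):
  0:1  1:3068  2:3611  3:3845  4:4229  5:3545  6:2094  7:808
  8:1764
Giant step factor: 3068^(-9) ≡ 1249 (mod 4271).
Scan 1975·1249^i mod 4271 for i = 0, 1, …:
  i=0: 1975   i=1: 2408   i=2: 808
Match at i=2, j=7: e = 2·9 + 7 = 25.

25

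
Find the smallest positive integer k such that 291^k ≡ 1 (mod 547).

546

The order of 291 must divide p − 1 = 546 = 2 · 3 · 7 · 13.
Divisors: 1, 2, 3, 6, 7, 13, 14, 21, 26, 39, 42, 78, 91, 182, 273, 546.
Check each in increasing order: 291^1 ≡ 291;  291^2 ≡ 443;  291^3 ≡ 368;  291^6 ≡ 315;  291^7 ≡ 316;  291^13 ≡ 533;  291^14 ≡ 302;  291^21 ≡ 254;  291^26 ≡ 196;  291^39 ≡ 538;  291^42 ≡ 517;  291^78 ≡ 81;  291^91 ≡ 507;  291^182 ≡ 506;  291^273 ≡ 546;  291^546 ≡ 1.
Smallest exponent giving 1 is 546.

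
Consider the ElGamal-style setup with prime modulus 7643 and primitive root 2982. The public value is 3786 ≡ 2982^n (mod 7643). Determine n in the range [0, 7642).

Baby-step giant-step with m = ceil(sqrt(7642)) = 88.
Baby table (2982^j mod 7643 for j=0..87):
  0:1  1:2982  2:3515  3:3177  4:4137  5:732  6:4569  7:4932
  8:2092  9:1656  10:814  11:4517  12:2728  13:2744  14:4598  15:7337
  16:4668  17:2073  18:6142  19:2816  20:5298  21:555  22:4122  23:1860
  24:5345  25:3135  26:1181  27:5962  28:1066  29:6967  30:1920  31:833
  32:31  33:726  34:1963  35:6771  36:5959  37:7406  38:4065  39:32
  40:3708  41:5478  42:2305  43:2453  44:495  45:991  46:4964  47:5800
  48:7134  49:3119  50:6970  51:3223  52:3735  53:1919  54:5494  55:4159
  56:5192  57:5469  58:6039  59:1390  60:2474  61:1973  62:6019  63:2894
  64:961  65:7220  66:7352  67:3540  68:1297  69:296  70:3727  71:992
  72:303  73:1672  74:2668  75:7256  76:59  77:149  78:1024  79:4011
  80:7150  81:4973  82:2066  83:554  84:1140  85:5988  86:2168  87:6641
Giant step factor: 2982^(-88) ≡ 6877 (mod 7643).
Scan 3786·6877^i mod 7643 for i = 0, 1, …:
  i=0: 3786   i=1: 4264   i=2: 4980   i=3: 6820
  i=4: 3692   i=5: 7481   i=6: 1804   i=7: 1519
  i=8: 5825   i=9: 1562     …   i=17: 3562
  i=18: 59
Match at i=18, j=76: n = 18·88 + 76 = 1660.

1660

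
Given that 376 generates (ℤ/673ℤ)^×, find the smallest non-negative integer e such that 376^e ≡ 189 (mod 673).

606

Baby-step giant-step with m = ceil(sqrt(672)) = 26.
Baby table (376^j mod 673 for j=0..25):
  0:1  1:376  2:46  3:471  4:97  5:130  6:424  7:596
  8:660  9:496  10:75  11:607  12:85  13:329  14:545  15:328
  16:169  17:282  18:371  19:185  20:241  21:434  22:318  23:447
  24:495  25:372
Giant step factor: 376^(-26) ≡ 6 (mod 673).
Scan 189·6^i mod 673 for i = 0, 1, …:
  i=0: 189   i=1: 461   i=2: 74   i=3: 444
  i=4: 645   i=5: 505   i=6: 338   i=7: 9
  i=8: 54   i=9: 324     …   i=22: 110
  i=23: 660
Match at i=23, j=8: e = 23·26 + 8 = 606.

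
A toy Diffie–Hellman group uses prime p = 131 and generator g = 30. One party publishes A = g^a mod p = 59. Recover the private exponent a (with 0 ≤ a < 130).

Baby-step giant-step with m = ceil(sqrt(130)) = 12.
Baby table (30^j mod 131 for j=0..11):
  0:1  1:30  2:114  3:14  4:27  5:24  6:65  7:116
  8:74  9:124  10:52  11:119
Giant step factor: 30^(-12) ≡ 4 (mod 131).
Scan 59·4^i mod 131 for i = 0, 1, …:
  i=0: 59   i=1: 105   i=2: 27
Match at i=2, j=4: a = 2·12 + 4 = 28.

28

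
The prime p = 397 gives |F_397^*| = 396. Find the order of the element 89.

The order of 89 must divide p − 1 = 396 = 2^2 · 3^2 · 11.
Divisors: 1, 2, 3, 4, 6, 9, 11, 12, 18, 22, 33, 36, 44, 66, 99, 132, 198, 396.
Check each in increasing order: 89^1 ≡ 89;  89^2 ≡ 378;  89^3 ≡ 294;  89^4 ≡ 361;  89^6 ≡ 287;  89^9 ≡ 214;  89^11 ≡ 301;  89^12 ≡ 190;  89^18 ≡ 141;  89^22 ≡ 85;  89^33 ≡ 177;  89^36 ≡ 31;  89^44 ≡ 79;  89^66 ≡ 363;  89^99 ≡ 334;  89^132 ≡ 362;  89^198 ≡ 396;  89^396 ≡ 1.
Smallest exponent giving 1 is 396.

396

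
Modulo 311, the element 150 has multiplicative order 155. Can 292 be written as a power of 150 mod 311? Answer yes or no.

yes

292 ∈ ⟨150⟩ iff 292^155 ≡ 1 (mod 311), since |⟨150⟩| = 155.
292^155 mod 311 = 1.
Since 1 = 1, 292 lies in the subgroup.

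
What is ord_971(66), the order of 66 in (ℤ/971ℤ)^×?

485

The order of 66 must divide p − 1 = 970 = 2 · 5 · 97.
Divisors: 1, 2, 5, 10, 97, 194, 485, 970.
Check each in increasing order: 66^1 ≡ 66;  66^2 ≡ 472;  66^5 ≡ 862;  66^10 ≡ 229;  66^97 ≡ 732;  66^194 ≡ 803;  66^485 ≡ 1.
Smallest exponent giving 1 is 485.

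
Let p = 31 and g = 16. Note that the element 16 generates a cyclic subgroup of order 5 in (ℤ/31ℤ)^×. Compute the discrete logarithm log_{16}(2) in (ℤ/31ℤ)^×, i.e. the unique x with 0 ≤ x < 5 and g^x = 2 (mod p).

Successive powers of 16 modulo 31:
  16^0=1  16^1=16  16^2=8  16^3=4  16^4=2
So 16^4 ≡ 2 (mod 31), giving x = 4.

4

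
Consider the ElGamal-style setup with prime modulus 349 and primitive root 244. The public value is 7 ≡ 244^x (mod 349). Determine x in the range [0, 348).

299

Baby-step giant-step with m = ceil(sqrt(348)) = 19.
Baby table (244^j mod 349 for j=0..18):
  0:1  1:244  2:206  3:8  4:207  5:252  6:64  7:260
  8:271  9:163  10:335  11:74  12:257  13:237  14:243  15:311
  16:151  17:199  18:45
Giant step factor: 244^(-19) ≡ 336 (mod 349).
Scan 7·336^i mod 349 for i = 0, 1, …:
  i=0: 7   i=1: 258   i=2: 136   i=3: 326
  i=4: 299   i=5: 301   i=6: 275   i=7: 264
  i=8: 58   i=9: 293     …   i=14: 35
  i=15: 243
Match at i=15, j=14: x = 15·19 + 14 = 299.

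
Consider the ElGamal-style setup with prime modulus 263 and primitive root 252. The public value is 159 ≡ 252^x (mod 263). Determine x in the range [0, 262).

179

Baby-step giant-step with m = ceil(sqrt(262)) = 17.
Baby table (252^j mod 263 for j=0..16):
  0:1  1:252  2:121  3:247  4:176  5:168  6:256  7:77
  8:205  9:112  10:83  11:139  12:49  13:250  14:143  15:5
  16:208
Giant step factor: 252^(-17) ≡ 10 (mod 263).
Scan 159·10^i mod 263 for i = 0, 1, …:
  i=0: 159   i=1: 12   i=2: 120   i=3: 148
  i=4: 165   i=5: 72   i=6: 194   i=7: 99
  i=8: 201   i=9: 169   i=10: 112
Match at i=10, j=9: x = 10·17 + 9 = 179.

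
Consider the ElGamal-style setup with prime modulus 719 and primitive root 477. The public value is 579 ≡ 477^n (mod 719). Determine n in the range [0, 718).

515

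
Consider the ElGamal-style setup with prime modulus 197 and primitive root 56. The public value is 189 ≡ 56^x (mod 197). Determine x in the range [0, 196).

Baby-step giant-step with m = ceil(sqrt(196)) = 14.
Baby table (56^j mod 197 for j=0..13):
  0:1  1:56  2:181  3:89  4:59  5:152  6:41  7:129
  8:132  9:103  10:55  11:125  12:105  13:167
Giant step factor: 56^(-14) ≡ 161 (mod 197).
Scan 189·161^i mod 197 for i = 0, 1, …:
  i=0: 189   i=1: 91   i=2: 73   i=3: 130
  i=4: 48   i=5: 45   i=6: 153   i=7: 8
  i=8: 106   i=9: 124   i=10: 67   i=11: 149
  i=12: 152
Match at i=12, j=5: x = 12·14 + 5 = 173.

173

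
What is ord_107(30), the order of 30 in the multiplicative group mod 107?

53

The order of 30 must divide p − 1 = 106 = 2 · 53.
Divisors: 1, 2, 53, 106.
Check each in increasing order: 30^1 ≡ 30;  30^2 ≡ 44;  30^53 ≡ 1.
Smallest exponent giving 1 is 53.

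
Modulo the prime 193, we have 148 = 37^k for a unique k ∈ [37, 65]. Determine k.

53

Compute 37^37 mod 193 = 82, then multiply by 37 repeatedly:
  37^37=82  37^38=139  37^39=125  37^40=186  37^41=127
  37^42=67  37^43=163  37^44=48  37^45=39  37^46=92
  37^47=123  37^48=112  37^49=91  37^50=86  37^51=94
  37^52=4  37^53=148
Found 148 at exponent 53.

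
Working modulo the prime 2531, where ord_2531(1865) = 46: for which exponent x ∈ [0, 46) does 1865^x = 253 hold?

Baby-step giant-step with m = ceil(sqrt(46)) = 7.
Baby table (1865^j mod 2531 for j=0..6):
  0:1  1:1865  2:631  3:2431  4:794  5:175  6:2407
Giant step factor: 1865^(-7) ≡ 1000 (mod 2531).
Scan 253·1000^i mod 2531 for i = 0, 1, …:
  i=0: 253   i=1: 2431
Match at i=1, j=3: x = 1·7 + 3 = 10.

10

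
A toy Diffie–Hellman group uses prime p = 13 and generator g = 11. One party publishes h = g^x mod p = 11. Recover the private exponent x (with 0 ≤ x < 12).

1

Successive powers of 11 modulo 13:
  11^0=1  11^1=11
So 11^1 ≡ 11 (mod 13), giving x = 1.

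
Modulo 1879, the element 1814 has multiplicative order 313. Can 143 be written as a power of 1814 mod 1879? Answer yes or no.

143 ∈ ⟨1814⟩ iff 143^313 ≡ 1 (mod 1879), since |⟨1814⟩| = 313.
143^313 mod 1879 = 1.
Since 1 = 1, 143 lies in the subgroup.

yes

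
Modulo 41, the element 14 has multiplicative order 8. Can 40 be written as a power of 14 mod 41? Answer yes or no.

yes

40 ∈ ⟨14⟩ iff 40^8 ≡ 1 (mod 41), since |⟨14⟩| = 8.
40^8 mod 41 = 1.
Since 1 = 1, 40 lies in the subgroup.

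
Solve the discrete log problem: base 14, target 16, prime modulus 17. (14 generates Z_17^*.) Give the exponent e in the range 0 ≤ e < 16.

8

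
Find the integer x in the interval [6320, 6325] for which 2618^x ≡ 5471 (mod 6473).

6325

Compute 2618^6320 mod 6473 = 4517, then multiply by 2618 repeatedly:
  2618^6320=4517  2618^6321=5808  2618^6322=267  2618^6323=6395  2618^6324=2932
  2618^6325=5471
Found 5471 at exponent 6325.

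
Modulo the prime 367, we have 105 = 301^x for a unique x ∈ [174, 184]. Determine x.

174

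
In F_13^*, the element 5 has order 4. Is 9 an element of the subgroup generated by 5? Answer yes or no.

no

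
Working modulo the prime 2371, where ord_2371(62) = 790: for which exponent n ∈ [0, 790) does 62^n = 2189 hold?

Baby-step giant-step with m = ceil(sqrt(790)) = 29.
Baby table (62^j mod 2371 for j=0..28):
  0:1  1:62  2:1473  3:1228  4:264  5:2142  6:28  7:1736
  8:937  9:1190  10:279  11:701  12:784  13:1188  14:155  15:126
  16:699  17:660  18:613  19:70  20:1969  21:1157  22:604  23:1883
  24:567  25:1960  26:599  27:1573  28:315
Giant step factor: 62^(-29) ≡ 1118 (mod 2371).
Scan 2189·1118^i mod 2371 for i = 0, 1, …:
  i=0: 2189   i=1: 430   i=2: 1798   i=3: 1927
  i=4: 1518   i=5: 1859   i=6: 1366   i=7: 264
Match at i=7, j=4: n = 7·29 + 4 = 207.

207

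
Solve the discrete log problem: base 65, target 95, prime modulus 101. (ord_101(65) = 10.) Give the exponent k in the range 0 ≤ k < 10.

Successive powers of 65 modulo 101:
  65^0=1  65^1=65  65^2=84  65^3=6  65^4=87  65^5=100
  65^6=36  65^7=17  65^8=95
So 65^8 ≡ 95 (mod 101), giving k = 8.

8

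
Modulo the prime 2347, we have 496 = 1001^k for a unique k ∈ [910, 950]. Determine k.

910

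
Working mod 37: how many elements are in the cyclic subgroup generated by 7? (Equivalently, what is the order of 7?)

9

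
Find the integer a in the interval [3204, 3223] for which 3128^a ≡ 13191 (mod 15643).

3219

Compute 3128^3204 mod 15643 = 11254, then multiply by 3128 repeatedly:
  3128^3204=11254  3128^3205=5762  3128^3206=2800  3128^3207=13963  3128^3208=1008
  3128^3209=8781  3128^3210=13503  3128^3211=1284  3128^3212=11744  3128^3213=5468
  3128^3214=6105  3128^3215=11980  3128^3216=8455  3128^3217=10570  3128^3218=9301
  3128^3219=13191
Found 13191 at exponent 3219.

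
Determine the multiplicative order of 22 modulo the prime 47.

46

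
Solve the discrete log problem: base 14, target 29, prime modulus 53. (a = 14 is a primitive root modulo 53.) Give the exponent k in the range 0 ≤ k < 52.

10

Successive powers of 14 modulo 53:
  14^0=1  14^1=14  14^2=37  14^3=41  14^4=44  14^5=33
  14^6=38  14^7=2  14^8=28  14^9=21  14^10=29
So 14^10 ≡ 29 (mod 53), giving k = 10.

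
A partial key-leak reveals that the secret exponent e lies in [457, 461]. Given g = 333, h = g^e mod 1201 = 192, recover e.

Compute 333^457 mod 1201 = 662, then multiply by 333 repeatedly:
  333^457=662  333^458=663  333^459=996  333^460=192
Found 192 at exponent 460.

460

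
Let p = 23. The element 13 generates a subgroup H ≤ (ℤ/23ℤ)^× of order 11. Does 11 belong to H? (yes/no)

no

⟨13⟩ has order 11; its elements mod 23 are {1, 2, 3, 4, 6, 8, 9, 12, 13, 16, 18}.
11 is not in this set.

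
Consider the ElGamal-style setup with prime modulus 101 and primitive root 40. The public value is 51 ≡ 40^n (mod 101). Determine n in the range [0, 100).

37

Baby-step giant-step with m = ceil(sqrt(100)) = 10.
Baby table (40^j mod 101 for j=0..9):
  0:1  1:40  2:85  3:67  4:54  5:39  6:45  7:83
  8:88  9:86
Giant step factor: 40^(-10) ≡ 17 (mod 101).
Scan 51·17^i mod 101 for i = 0, 1, …:
  i=0: 51   i=1: 59   i=2: 94   i=3: 83
Match at i=3, j=7: n = 3·10 + 7 = 37.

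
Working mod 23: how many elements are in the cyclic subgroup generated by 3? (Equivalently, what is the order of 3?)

11

The order of 3 must divide p − 1 = 22 = 2 · 11.
Divisors: 1, 2, 11, 22.
Check each in increasing order: 3^1 ≡ 3;  3^2 ≡ 9;  3^11 ≡ 1.
Smallest exponent giving 1 is 11.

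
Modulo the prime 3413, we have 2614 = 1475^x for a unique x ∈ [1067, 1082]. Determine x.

Compute 1475^1067 mod 3413 = 373, then multiply by 1475 repeatedly:
  1475^1067=373  1475^1068=682  1475^1069=2528  1475^1070=1804  1475^1071=2173
  1475^1072=368  1475^1073=133  1475^1074=1634  1475^1075=572  1475^1076=689
  1475^1077=2614
Found 2614 at exponent 1077.

1077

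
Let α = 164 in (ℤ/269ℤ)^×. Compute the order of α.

The order of 164 must divide p − 1 = 268 = 2^2 · 67.
Divisors: 1, 2, 4, 67, 134, 268.
Check each in increasing order: 164^1 ≡ 164;  164^2 ≡ 265;  164^4 ≡ 16;  164^67 ≡ 268;  164^134 ≡ 1.
Smallest exponent giving 1 is 134.

134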